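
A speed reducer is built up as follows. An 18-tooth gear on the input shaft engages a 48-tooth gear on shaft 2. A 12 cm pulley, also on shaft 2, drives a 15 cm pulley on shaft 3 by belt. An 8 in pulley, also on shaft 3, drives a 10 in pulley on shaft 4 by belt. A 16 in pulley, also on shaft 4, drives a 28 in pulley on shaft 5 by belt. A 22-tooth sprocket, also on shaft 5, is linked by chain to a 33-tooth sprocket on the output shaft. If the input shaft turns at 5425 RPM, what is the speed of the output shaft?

496 RPM

the input shaft → shaft 2 (gear mesh, 48/18): 5425 ÷ 2.6667 = 2034.4 RPM
shaft 2 → shaft 3 (belt, 15/12): 2034.4 ÷ 1.25 = 1627.5 RPM
shaft 3 → shaft 4 (belt, 10/8): 1627.5 ÷ 1.25 = 1302 RPM
shaft 4 → shaft 5 (belt, 28/16): 1302 ÷ 1.75 = 744 RPM
shaft 5 → the output shaft (chain, 33/22): 744 ÷ 1.5 = 496 RPM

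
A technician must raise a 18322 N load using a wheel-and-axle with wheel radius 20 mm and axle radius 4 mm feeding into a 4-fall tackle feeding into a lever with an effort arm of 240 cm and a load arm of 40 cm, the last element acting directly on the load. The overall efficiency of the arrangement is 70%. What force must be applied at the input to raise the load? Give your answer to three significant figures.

Wheel-and-axle MA = R/r = 20/4 = 5.
Block-and-tackle MA = number of supporting rope parts = 4.
Lever MA = effort arm / load arm = 240/40 = 6.
Combined ideal MA = 5 × 4 × 6 = 120.
Actual MA = 120 × 0.70 = 84.
Effort = load / actual MA = 18322 / 84 = 218.12 N.

218 N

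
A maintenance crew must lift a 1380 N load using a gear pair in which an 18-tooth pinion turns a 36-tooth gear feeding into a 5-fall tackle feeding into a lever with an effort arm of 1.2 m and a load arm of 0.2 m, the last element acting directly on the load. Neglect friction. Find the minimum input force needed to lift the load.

23 N

Gear pair MA = 36/18 = 2.
Block-and-tackle MA = number of supporting rope parts = 5.
Lever MA = effort arm / load arm = 1.2/0.2 = 6.
Combined ideal MA = 2 × 5 × 6 = 60.
Effort = load / MA = 1380 / 60 = 23 N.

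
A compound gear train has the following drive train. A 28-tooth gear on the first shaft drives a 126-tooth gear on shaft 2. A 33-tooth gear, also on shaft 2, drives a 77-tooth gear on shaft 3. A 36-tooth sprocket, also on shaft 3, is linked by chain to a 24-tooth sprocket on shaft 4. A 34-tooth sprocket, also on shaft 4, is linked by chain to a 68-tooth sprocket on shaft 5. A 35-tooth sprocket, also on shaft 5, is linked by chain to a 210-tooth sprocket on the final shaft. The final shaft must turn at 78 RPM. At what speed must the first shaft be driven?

6552 RPM

Overall ratio R = 4.5 × 2.3333 × 0.66667 × 2 × 6 = 84.
Required input speed = output speed × R = 78 × 84 = 6552 RPM.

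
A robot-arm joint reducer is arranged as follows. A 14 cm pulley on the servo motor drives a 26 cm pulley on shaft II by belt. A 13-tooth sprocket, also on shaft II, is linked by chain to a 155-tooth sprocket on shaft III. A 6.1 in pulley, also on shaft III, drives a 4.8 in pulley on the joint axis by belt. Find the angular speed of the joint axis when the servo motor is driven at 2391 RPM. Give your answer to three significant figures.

137 RPM

the servo motor → shaft II (belt, 26/14): 2391 ÷ 1.8571 = 1287.5 RPM
shaft II → shaft III (chain, 155/13): 1287.5 ÷ 11.923 = 107.98 RPM
shaft III → the joint axis (belt, 4.8/6.1): 107.98 ÷ 0.78689 = 137.23 RPM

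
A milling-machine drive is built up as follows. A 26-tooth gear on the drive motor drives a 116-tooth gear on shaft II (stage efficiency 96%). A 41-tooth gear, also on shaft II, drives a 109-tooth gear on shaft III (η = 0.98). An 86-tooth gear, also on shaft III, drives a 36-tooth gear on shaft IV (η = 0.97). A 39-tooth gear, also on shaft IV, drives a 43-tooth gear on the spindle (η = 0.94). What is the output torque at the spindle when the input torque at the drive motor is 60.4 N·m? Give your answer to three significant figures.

284 N·m

Gear mesh: ratio = 116/26 = 4.4615; torque at shaft II = 60.4 × 4.4615 × 0.96 = 258.7 N·m.
Gear mesh: ratio = 109/41 = 2.6585; torque at shaft III = 258.7 × 2.6585 × 0.98 = 674 N·m.
Gear mesh: ratio = 36/86 = 0.4186; torque at shaft IV = 674 × 0.4186 × 0.97 = 273.68 N·m.
Gear mesh: ratio = 43/39 = 1.1026; torque at the spindle = 273.68 × 1.1026 × 0.94 = 283.64 N·m.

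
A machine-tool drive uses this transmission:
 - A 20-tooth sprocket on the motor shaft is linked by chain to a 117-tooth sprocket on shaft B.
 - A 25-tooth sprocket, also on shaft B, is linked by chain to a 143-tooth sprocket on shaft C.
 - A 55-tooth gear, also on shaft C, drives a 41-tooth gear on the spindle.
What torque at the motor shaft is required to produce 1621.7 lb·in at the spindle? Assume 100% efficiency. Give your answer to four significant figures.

Overall ratio R = 5.85 × 5.72 × 0.74545 = 24.944.
Input torque = output torque / R = 1621.7 / 24.944 = 65.013 lb·in.

65.01 lb·in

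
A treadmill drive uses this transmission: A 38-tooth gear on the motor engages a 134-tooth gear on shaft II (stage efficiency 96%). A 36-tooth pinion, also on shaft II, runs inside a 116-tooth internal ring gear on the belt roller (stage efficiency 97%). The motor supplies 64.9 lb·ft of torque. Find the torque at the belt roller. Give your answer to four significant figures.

Gear mesh: ratio = 134/38 = 3.5263; torque at shaft II = 64.9 × 3.5263 × 0.96 = 219.7 lb·ft.
Internal gear: ratio = 116/36 = 3.2222; torque at the belt roller = 219.7 × 3.2222 × 0.97 = 686.7 lb·ft.

686.7 lb·ft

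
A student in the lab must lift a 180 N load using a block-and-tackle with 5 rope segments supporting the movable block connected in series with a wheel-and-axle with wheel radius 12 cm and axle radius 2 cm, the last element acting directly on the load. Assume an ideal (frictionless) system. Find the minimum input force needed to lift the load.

6 N

Block-and-tackle MA = number of supporting rope parts = 5.
Wheel-and-axle MA = R/r = 12/2 = 6.
Combined ideal MA = 5 × 6 = 30.
Effort = load / MA = 180 / 30 = 6 N.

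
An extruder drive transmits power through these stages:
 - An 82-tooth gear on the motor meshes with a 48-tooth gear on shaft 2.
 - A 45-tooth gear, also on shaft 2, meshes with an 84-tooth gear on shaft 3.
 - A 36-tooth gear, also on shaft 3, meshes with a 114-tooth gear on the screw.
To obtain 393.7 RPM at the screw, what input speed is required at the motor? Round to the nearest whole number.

1362 RPM

Overall ratio R = 0.58537 × 1.8667 × 3.1667 = 3.4602.
Required input speed = output speed × R = 393.7 × 3.4602 = 1362.3 RPM.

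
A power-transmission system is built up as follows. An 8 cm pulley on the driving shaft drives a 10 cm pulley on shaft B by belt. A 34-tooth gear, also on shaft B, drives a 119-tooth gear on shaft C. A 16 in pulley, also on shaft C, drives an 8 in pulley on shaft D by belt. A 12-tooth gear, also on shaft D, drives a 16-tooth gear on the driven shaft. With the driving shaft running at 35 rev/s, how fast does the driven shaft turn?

12 rev/s

belt 10/8 = 1.25 → 35/1.25 = 28 rev/s
gear mesh 119/34 = 3.5 → 28/3.5 = 8 rev/s
belt 8/16 = 0.5 → 8/0.5 = 16 rev/s
gear mesh 16/12 = 1.3333 → 16/1.3333 = 12 rev/s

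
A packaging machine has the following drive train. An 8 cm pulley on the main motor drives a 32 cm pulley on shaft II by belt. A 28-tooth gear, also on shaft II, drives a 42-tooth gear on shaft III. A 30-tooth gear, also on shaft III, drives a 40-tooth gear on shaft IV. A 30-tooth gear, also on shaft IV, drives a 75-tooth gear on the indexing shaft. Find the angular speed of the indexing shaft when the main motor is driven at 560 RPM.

28 RPM

belt 32/8 = 4 → 560/4 = 140 RPM
gear mesh 42/28 = 1.5 → 140/1.5 = 93.333 RPM
gear mesh 40/30 = 1.3333 → 93.333/1.3333 = 70 RPM
gear mesh 75/30 = 2.5 → 70/2.5 = 28 RPM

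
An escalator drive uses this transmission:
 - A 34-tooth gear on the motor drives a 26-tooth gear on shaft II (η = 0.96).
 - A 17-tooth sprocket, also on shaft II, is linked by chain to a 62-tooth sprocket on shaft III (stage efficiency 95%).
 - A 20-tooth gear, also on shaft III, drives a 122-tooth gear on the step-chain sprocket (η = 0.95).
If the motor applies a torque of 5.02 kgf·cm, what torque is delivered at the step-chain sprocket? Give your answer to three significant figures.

74.0 kgf·cm

gear mesh 26/34 = 0.76471 → τ = 5.02·0.76471·0.96 = 3.6853 kgf·cm
chain 62/17 = 3.6471 → τ = 3.6853·3.6471·0.95 = 12.768 kgf·cm
gear mesh 122/20 = 6.1 → τ = 12.768·6.1·0.95 = 73.993 kgf·cm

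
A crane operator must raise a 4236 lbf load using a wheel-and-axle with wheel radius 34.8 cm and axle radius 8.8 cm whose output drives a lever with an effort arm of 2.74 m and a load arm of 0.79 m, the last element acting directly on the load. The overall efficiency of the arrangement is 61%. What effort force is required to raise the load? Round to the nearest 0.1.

506.3 lbf

Wheel-and-axle MA = R/r = 34.8/8.8 = 3.9545.
Lever MA = effort arm / load arm = 2.74/0.79 = 3.4684.
Combined ideal MA = 3.9545 × 3.4684 = 13.716.
Actual MA = 13.716 × 0.61 = 8.3666.
Effort = load / actual MA = 4236 / 8.3666 = 506.3 lbf.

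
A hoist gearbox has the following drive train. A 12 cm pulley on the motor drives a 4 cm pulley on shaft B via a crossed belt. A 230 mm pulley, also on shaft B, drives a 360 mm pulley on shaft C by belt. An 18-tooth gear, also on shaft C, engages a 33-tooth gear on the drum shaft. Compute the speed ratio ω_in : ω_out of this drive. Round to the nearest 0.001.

0.957

Each stage contributes driven/driver: belt 4/12 = 0.33333, belt 360/230 = 1.5652, gear mesh 33/18 = 1.8333.
Overall: 0.33333 × 1.5652 × 1.8333 = 0.95652.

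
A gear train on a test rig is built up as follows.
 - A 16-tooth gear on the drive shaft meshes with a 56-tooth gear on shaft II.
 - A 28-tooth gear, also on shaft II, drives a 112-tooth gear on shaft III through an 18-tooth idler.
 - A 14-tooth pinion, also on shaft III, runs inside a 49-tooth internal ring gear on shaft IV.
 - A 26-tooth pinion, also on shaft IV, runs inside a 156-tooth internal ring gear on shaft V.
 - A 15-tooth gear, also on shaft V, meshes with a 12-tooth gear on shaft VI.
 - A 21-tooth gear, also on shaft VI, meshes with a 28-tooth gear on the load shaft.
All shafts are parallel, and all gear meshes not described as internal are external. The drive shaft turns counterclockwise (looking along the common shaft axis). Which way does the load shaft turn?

the drive shaft → shaft II: external mesh, 1 reversal → CW.
shaft II → shaft III: driver → idler → driven is 2 external meshes, 2 reversals → CW.
shaft III → shaft IV: internal mesh, same direction → CW.
shaft IV → shaft V: internal mesh, same direction → CW.
shaft V → shaft VI: external mesh, 1 reversal → CCW.
shaft VI → the load shaft: external mesh, 1 reversal → CW.
5 reversals in total — an odd number — so the load shaft turns opposite to the drive shaft.

clockwise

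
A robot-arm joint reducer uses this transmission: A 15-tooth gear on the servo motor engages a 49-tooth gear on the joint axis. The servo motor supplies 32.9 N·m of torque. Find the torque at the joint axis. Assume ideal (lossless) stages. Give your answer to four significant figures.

107.5 N·m

gear mesh 49/15 = 3.2667 → τ = 32.9·3.2667 = 107.47 N·m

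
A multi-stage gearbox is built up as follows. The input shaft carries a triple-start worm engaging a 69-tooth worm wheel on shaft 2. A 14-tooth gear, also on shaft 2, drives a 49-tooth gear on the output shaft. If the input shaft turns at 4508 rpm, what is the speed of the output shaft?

Worm: ratio = 69/3 = 23, so shaft 2 turns at 4508 / 23 = 196 rpm.
Gear mesh: ratio = 49/14 = 3.5, so the output shaft turns at 196 / 3.5 = 56 rpm.

56 rpm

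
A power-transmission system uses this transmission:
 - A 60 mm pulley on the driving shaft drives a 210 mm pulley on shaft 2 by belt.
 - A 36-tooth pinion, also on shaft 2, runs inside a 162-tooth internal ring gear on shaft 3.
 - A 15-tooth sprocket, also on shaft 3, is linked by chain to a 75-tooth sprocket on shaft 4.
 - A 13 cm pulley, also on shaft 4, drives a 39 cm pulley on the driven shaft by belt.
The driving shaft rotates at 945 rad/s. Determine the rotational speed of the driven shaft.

4 rad/s

the driving shaft → shaft 2 (belt, 210/60): 945 ÷ 3.5 = 270 rad/s
shaft 2 → shaft 3 (internal gear, 162/36): 270 ÷ 4.5 = 60 rad/s
shaft 3 → shaft 4 (chain, 75/15): 60 ÷ 5 = 12 rad/s
shaft 4 → the driven shaft (belt, 39/13): 12 ÷ 3 = 4 rad/s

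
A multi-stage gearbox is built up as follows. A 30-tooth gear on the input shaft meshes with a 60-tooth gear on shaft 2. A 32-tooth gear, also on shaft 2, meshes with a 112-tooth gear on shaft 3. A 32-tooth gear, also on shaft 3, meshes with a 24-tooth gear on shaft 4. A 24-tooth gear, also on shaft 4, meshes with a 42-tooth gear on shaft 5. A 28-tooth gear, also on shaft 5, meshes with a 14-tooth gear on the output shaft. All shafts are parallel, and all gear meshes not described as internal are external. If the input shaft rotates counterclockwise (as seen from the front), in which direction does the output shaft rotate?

clockwise

the input shaft → shaft 2: external mesh, 1 reversal → CW.
shaft 2 → shaft 3: external mesh, 1 reversal → CCW.
shaft 3 → shaft 4: external mesh, 1 reversal → CW.
shaft 4 → shaft 5: external mesh, 1 reversal → CCW.
shaft 5 → the output shaft: external mesh, 1 reversal → CW.
5 reversals in total — an odd number — so the output shaft turns opposite to the input shaft.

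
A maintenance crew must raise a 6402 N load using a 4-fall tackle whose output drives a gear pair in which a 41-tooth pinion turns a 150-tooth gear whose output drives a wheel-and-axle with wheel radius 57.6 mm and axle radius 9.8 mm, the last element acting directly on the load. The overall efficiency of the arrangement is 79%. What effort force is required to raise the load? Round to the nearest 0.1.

Block-and-tackle MA = number of supporting rope parts = 4.
Gear pair MA = 150/41 = 3.6585.
Wheel-and-axle MA = R/r = 57.6/9.8 = 5.8776.
Combined ideal MA = 4 × 3.6585 × 5.8776 = 86.013.
Actual MA = 86.013 × 0.79 = 67.95.
Effort = load / actual MA = 6402 / 67.95 = 94.216 N.

94.2 N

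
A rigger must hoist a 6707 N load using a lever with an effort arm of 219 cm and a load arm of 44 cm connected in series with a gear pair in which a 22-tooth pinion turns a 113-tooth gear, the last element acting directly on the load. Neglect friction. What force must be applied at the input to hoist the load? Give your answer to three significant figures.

Lever MA = effort arm / load arm = 219/44 = 4.9773.
Gear pair MA = 113/22 = 5.1364.
Combined ideal MA = 4.9773 × 5.1364 = 25.565.
Effort = load / MA = 6707 / 25.565 = 262.35 N.

262 N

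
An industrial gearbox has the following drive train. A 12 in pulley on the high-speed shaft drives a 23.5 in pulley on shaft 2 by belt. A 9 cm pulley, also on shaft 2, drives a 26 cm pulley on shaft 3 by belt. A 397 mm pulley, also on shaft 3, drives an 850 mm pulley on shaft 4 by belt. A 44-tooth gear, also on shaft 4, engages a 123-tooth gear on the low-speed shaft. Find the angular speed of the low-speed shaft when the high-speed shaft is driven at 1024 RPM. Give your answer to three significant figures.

Belt: ratio = 23.5/12 = 1.9583, so shaft 2 turns at 1024 / 1.9583 = 522.89 RPM.
Belt: ratio = 26/9 = 2.8889, so shaft 3 turns at 522.89 / 2.8889 = 181 RPM.
Belt: ratio = 850/397 = 2.1411, so shaft 4 turns at 181 / 2.1411 = 84.538 RPM.
Gear mesh: ratio = 123/44 = 2.7955, so the low-speed shaft turns at 84.538 / 2.7955 = 30.241 RPM.

30.2 RPM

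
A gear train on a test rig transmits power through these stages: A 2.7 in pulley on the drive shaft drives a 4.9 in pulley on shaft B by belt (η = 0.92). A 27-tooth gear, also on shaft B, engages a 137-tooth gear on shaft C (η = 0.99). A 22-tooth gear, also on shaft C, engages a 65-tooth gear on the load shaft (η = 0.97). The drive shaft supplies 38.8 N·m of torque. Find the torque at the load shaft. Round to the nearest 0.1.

After the belt (4.9/2.7): 38.8 × 1.8148 × 0.92 = 64.782 N·m
After the gear mesh (137/27): 64.782 × 5.0741 × 0.99 = 325.42 N·m
After the gear mesh (65/22): 325.42 × 2.9545 × 0.97 = 932.62 N·m

932.6 N·m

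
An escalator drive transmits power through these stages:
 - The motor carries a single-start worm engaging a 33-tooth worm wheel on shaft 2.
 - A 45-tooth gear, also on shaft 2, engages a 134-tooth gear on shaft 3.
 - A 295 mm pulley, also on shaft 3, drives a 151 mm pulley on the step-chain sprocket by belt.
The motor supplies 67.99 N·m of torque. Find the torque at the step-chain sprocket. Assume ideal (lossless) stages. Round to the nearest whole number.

3420 N·m

Worm: ratio = 33/1 = 33; torque at shaft 2 = 67.99 × 33 = 2243.7 N·m.
Gear mesh: ratio = 134/45 = 2.9778; torque at shaft 3 = 2243.7 × 2.9778 = 6681.2 N·m.
Belt: ratio = 151/295 = 0.51186; torque at the step-chain sprocket = 6681.2 × 0.51186 = 3419.8 N·m.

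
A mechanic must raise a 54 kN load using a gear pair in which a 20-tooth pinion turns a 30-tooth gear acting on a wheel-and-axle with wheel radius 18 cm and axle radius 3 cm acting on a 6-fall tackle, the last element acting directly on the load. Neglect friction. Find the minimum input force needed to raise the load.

Gear pair MA = 30/20 = 1.5.
Wheel-and-axle MA = R/r = 18/3 = 6.
Block-and-tackle MA = number of supporting rope parts = 6.
Combined ideal MA = 1.5 × 6 × 6 = 54.
Effort = load / MA = 54 / 54 = 1 kN.

1 kN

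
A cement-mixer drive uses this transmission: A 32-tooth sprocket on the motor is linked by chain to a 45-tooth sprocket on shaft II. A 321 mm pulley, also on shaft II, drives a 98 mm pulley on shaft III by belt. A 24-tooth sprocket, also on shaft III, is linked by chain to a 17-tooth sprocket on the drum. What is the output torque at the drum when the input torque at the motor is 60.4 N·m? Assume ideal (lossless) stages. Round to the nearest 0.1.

18.4 N·m

chain 45/32 = 1.4062 → τ = 60.4·1.4062 = 84.938 N·m
belt 98/321 = 0.3053 → τ = 84.938·0.3053 = 25.931 N·m
chain 17/24 = 0.70833 → τ = 25.931·0.70833 = 18.368 N·m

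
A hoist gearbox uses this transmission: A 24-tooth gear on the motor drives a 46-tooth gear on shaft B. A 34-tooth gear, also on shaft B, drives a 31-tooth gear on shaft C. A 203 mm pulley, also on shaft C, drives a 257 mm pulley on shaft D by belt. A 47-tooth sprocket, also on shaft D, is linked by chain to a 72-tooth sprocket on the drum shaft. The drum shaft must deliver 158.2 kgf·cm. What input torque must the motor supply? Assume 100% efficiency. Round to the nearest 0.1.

Overall ratio R = 1.9167 × 0.91176 × 1.266 × 1.5319 = 3.3892.
Input torque = output torque / R = 158.2 / 3.3892 = 46.677 kgf·cm.

46.7 kgf·cm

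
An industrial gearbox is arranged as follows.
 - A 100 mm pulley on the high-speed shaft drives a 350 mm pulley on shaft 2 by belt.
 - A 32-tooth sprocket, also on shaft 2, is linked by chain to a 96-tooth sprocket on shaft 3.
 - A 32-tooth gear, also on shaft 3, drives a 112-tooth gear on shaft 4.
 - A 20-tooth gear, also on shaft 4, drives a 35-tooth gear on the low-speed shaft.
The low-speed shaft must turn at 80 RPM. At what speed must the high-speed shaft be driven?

Overall ratio R = 3.5 × 3 × 3.5 × 1.75 = 64.312.
Required input speed = output speed × R = 80 × 64.312 = 5145 RPM.

5145 RPM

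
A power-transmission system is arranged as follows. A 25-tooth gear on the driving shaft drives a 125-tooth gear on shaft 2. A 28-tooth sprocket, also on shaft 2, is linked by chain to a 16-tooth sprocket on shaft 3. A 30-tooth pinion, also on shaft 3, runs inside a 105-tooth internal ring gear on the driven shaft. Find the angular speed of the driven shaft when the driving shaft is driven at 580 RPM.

58 RPM

the driving shaft → shaft 2 (gear mesh, 125/25): 580 ÷ 5 = 116 RPM
shaft 2 → shaft 3 (chain, 16/28): 116 ÷ 0.57143 = 203 RPM
shaft 3 → the driven shaft (internal gear, 105/30): 203 ÷ 3.5 = 58 RPM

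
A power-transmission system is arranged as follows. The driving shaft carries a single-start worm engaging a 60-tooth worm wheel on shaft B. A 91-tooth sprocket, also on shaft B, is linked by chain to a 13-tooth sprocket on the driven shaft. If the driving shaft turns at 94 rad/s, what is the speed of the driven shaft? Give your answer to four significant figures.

Worm: ratio = 60/1 = 60, so shaft B turns at 94 / 60 = 1.5667 rad/s.
Chain: ratio = 13/91 = 0.14286, so the driven shaft turns at 1.5667 / 0.14286 = 10.967 rad/s.

10.97 rad/s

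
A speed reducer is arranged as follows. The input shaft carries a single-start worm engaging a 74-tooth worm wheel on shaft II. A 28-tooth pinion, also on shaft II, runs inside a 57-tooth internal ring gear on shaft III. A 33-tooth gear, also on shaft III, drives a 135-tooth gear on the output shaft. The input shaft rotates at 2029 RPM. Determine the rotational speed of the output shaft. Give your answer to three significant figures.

Worm: ratio = 74/1 = 74, so shaft II turns at 2029 / 74 = 27.419 RPM.
Internal gear: ratio = 57/28 = 2.0357, so shaft III turns at 27.419 / 2.0357 = 13.469 RPM.
Gear mesh: ratio = 135/33 = 4.0909, so the output shaft turns at 13.469 / 4.0909 = 3.2924 RPM.

3.29 RPM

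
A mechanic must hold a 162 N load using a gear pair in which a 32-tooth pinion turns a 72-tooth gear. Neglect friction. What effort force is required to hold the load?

Gear pair MA = 72/32 = 2.25.
Effort = load / MA = 162 / 2.25 = 72 N.

72 N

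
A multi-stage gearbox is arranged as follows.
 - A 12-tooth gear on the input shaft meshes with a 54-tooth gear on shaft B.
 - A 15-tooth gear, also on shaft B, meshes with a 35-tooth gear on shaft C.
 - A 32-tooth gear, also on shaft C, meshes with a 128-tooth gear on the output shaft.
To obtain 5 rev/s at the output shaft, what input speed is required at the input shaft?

210 rev/s

Overall ratio R = 4.5 × 2.3333 × 4 = 42.
Required input speed = output speed × R = 5 × 42 = 210 rev/s.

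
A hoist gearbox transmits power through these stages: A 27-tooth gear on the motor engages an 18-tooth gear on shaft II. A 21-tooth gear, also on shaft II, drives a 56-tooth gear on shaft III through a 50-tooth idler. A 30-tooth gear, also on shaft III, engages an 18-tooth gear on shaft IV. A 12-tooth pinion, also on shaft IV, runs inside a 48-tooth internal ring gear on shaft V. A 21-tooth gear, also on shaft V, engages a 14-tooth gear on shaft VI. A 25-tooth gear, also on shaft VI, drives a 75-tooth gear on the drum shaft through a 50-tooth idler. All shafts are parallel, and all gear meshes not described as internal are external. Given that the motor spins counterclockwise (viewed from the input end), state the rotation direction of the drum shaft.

the motor → shaft II: external mesh, 1 reversal → CW.
shaft II → shaft III: driver → idler → driven is 2 external meshes, 2 reversals → CW.
shaft III → shaft IV: external mesh, 1 reversal → CCW.
shaft IV → shaft V: internal mesh, same direction → CCW.
shaft V → shaft VI: external mesh, 1 reversal → CW.
shaft VI → the drum shaft: driver → idler → driven is 2 external meshes, 2 reversals → CW.
7 reversals in total — an odd number — so the drum shaft turns opposite to the motor.

clockwise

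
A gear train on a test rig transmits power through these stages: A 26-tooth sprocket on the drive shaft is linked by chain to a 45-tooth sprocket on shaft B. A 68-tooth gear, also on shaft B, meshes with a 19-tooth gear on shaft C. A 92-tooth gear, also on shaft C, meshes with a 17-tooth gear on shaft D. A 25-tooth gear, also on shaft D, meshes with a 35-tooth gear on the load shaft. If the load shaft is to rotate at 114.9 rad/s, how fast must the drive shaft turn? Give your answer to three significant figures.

14.4 rad/s

Overall ratio R = 1.7308 × 0.27941 × 0.18478 × 1.4 = 0.1251.
Required input speed = output speed × R = 114.9 × 0.1251 = 14.375 rad/s.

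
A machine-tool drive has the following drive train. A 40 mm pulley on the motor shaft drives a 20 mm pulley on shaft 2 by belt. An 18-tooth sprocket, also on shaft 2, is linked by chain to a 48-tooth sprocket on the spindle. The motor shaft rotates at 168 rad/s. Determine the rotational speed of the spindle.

126 rad/s

belt 20/40 = 0.5 → 168/0.5 = 336 rad/s
chain 48/18 = 2.6667 → 336/2.6667 = 126 rad/s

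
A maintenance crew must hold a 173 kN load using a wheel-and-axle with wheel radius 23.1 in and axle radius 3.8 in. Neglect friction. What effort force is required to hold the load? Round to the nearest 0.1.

Wheel-and-axle MA = R/r = 23.1/3.8 = 6.0789.
Effort = load / MA = 173 / 6.0789 = 28.459 kN.

28.5 kN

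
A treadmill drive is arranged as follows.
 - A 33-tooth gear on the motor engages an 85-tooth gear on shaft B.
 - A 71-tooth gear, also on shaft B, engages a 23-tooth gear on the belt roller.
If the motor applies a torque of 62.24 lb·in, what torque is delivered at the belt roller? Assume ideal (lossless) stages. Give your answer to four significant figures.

51.93 lb·in

Gear mesh: ratio = 85/33 = 2.5758; torque at shaft B = 62.24 × 2.5758 = 160.32 lb·in.
Gear mesh: ratio = 23/71 = 0.32394; torque at the belt roller = 160.32 × 0.32394 = 51.933 lb·in.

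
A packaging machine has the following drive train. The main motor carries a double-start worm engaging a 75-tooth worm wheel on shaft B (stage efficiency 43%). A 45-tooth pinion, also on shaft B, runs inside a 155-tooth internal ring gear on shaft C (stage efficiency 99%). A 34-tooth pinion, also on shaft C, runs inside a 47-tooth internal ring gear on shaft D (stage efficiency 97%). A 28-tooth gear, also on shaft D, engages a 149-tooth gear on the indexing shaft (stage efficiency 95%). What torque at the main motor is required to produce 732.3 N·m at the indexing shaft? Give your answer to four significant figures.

1.965 N·m

Overall ratio R = 37.5 × 3.4444 × 1.3824 × 5.3214 = 950.16; overall efficiency η = 0.43 × 0.99 × 0.97 × 0.95 = 0.3923.
Input torque = output torque / (R × η) = 732.3 / (950.16 × 0.3923) = 1.9647 N·m.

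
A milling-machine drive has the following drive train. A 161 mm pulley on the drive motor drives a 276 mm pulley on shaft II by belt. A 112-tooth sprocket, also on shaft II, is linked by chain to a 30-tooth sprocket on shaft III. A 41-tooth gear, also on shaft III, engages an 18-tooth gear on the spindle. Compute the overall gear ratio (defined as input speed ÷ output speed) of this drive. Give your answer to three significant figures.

Each stage contributes driven/driver: belt 276/161 = 1.7143, chain 30/112 = 0.26786, gear mesh 18/41 = 0.43902.
Overall: 1.7143 × 0.26786 × 0.43902 = 0.20159.

0.202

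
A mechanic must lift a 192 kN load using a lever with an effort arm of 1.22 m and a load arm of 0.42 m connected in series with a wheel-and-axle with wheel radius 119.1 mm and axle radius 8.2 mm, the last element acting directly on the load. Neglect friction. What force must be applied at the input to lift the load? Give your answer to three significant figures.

4.55 kN

Lever MA = effort arm / load arm = 1.22/0.42 = 2.9048.
Wheel-and-axle MA = R/r = 119.1/8.2 = 14.524.
Combined ideal MA = 2.9048 × 14.524 = 42.19.
Effort = load / MA = 192 / 42.19 = 4.5509 kN.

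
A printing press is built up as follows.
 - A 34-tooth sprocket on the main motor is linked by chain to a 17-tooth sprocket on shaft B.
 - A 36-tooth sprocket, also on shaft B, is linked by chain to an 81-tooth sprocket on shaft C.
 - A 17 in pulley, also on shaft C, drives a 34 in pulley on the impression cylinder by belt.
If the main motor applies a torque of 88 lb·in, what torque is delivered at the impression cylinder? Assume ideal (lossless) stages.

Chain: ratio = 17/34 = 0.5; torque at shaft B = 88 × 0.5 = 44 lb·in.
Chain: ratio = 81/36 = 2.25; torque at shaft C = 44 × 2.25 = 99 lb·in.
Belt: ratio = 34/17 = 2; torque at the impression cylinder = 99 × 2 = 198 lb·in.

198 lb·in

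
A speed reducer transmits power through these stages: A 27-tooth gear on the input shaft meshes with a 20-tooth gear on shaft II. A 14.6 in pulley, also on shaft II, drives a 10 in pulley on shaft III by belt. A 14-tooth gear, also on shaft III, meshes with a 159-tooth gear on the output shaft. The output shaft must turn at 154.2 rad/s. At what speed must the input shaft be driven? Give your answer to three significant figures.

Overall ratio R = 0.74074 × 0.68493 × 11.357 = 5.7621.
Required input speed = output speed × R = 154.2 × 5.7621 = 888.52 rad/s.

889 rad/s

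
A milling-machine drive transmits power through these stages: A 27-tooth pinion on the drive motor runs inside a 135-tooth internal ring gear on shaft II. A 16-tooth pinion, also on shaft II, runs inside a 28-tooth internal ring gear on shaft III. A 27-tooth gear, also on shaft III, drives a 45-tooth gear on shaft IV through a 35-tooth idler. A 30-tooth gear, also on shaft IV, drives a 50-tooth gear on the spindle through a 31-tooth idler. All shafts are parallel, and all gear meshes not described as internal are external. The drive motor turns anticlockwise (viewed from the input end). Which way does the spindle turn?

the drive motor → shaft II: internal mesh, same direction → CCW.
shaft II → shaft III: internal mesh, same direction → CCW.
shaft III → shaft IV: driver → idler → driven is 2 external meshes, 2 reversals → CCW.
shaft IV → the spindle: driver → idler → driven is 2 external meshes, 2 reversals → CCW.
4 reversals in total — an even number — so the spindle turns the same way as the drive motor.

anticlockwise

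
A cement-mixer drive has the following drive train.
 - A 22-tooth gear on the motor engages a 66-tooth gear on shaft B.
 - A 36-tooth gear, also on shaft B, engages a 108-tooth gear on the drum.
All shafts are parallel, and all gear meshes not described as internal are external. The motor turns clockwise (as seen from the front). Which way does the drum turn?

clockwise

the motor → shaft B: external mesh, 1 reversal → CCW.
shaft B → the drum: external mesh, 1 reversal → CW.
2 reversals in total — an even number — so the drum turns the same way as the motor.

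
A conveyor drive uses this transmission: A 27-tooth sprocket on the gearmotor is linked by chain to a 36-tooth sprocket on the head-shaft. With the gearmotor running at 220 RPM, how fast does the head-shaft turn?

the gearmotor → the head-shaft (chain, 36/27): 220 ÷ 1.3333 = 165 RPM

165 RPM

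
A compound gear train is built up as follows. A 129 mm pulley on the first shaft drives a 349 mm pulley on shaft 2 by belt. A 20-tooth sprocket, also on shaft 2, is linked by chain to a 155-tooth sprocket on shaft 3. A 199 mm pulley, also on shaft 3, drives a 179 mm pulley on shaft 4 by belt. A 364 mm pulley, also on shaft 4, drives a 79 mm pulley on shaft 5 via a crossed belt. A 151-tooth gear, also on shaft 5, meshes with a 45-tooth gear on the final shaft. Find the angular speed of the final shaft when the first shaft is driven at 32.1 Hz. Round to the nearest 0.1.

Belt: ratio = 349/129 = 2.7054, so shaft 2 turns at 32.1 / 2.7054 = 11.865 Hz.
Chain: ratio = 155/20 = 7.75, so shaft 3 turns at 11.865 / 7.75 = 1.531 Hz.
Belt: ratio = 179/199 = 0.8995, so shaft 4 turns at 1.531 / 0.8995 = 1.702 Hz.
Belt: ratio = 79/364 = 0.21703, so shaft 5 turns at 1.702 / 0.21703 = 7.8423 Hz.
Gear mesh: ratio = 45/151 = 0.29801, so the final shaft turns at 7.8423 / 0.29801 = 26.315 Hz.

26.3 Hz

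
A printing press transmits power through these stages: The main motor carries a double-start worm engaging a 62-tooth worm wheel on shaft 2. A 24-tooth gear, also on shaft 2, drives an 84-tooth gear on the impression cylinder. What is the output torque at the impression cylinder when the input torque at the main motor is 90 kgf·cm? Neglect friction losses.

Worm: ratio = 62/2 = 31; torque at shaft 2 = 90 × 31 = 2790 kgf·cm.
Gear mesh: ratio = 84/24 = 3.5; torque at the impression cylinder = 2790 × 3.5 = 9765 kgf·cm.

9765 kgf·cm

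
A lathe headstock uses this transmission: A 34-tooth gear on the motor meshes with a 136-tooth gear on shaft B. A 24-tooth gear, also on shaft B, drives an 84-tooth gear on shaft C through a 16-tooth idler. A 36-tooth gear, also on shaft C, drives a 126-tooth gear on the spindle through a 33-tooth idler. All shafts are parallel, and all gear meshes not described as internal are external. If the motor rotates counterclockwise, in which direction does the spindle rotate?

clockwise

the motor → shaft B: external mesh, 1 reversal → CW.
shaft B → shaft C: driver → idler → driven is 2 external meshes, 2 reversals → CW.
shaft C → the spindle: driver → idler → driven is 2 external meshes, 2 reversals → CW.
5 reversals in total — an odd number — so the spindle turns opposite to the motor.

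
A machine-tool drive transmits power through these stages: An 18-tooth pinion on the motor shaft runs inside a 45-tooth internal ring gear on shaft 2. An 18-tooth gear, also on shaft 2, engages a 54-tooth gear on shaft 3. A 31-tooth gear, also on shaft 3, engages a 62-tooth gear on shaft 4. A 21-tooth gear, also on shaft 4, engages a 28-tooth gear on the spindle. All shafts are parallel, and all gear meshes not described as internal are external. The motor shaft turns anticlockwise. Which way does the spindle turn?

the motor shaft → shaft 2: internal mesh, same direction → CCW.
shaft 2 → shaft 3: external mesh, 1 reversal → CW.
shaft 3 → shaft 4: external mesh, 1 reversal → CCW.
shaft 4 → the spindle: external mesh, 1 reversal → CW.
3 reversals in total — an odd number — so the spindle turns opposite to the motor shaft.

clockwise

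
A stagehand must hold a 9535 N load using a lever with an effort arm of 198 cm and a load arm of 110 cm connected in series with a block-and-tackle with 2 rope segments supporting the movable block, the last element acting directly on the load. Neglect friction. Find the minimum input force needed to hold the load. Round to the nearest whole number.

Lever MA = effort arm / load arm = 198/110 = 1.8.
Block-and-tackle MA = number of supporting rope parts = 2.
Combined ideal MA = 1.8 × 2 = 3.6.
Effort = load / MA = 9535 / 3.6 = 2648.6 N.

2649 N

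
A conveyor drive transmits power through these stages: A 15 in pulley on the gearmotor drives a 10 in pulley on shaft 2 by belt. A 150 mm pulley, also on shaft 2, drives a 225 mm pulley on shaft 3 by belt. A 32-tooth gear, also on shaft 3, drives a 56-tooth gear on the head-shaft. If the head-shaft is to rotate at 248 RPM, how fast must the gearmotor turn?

434 RPM

Overall ratio R = 0.66667 × 1.5 × 1.75 = 1.75.
Required input speed = output speed × R = 248 × 1.75 = 434 RPM.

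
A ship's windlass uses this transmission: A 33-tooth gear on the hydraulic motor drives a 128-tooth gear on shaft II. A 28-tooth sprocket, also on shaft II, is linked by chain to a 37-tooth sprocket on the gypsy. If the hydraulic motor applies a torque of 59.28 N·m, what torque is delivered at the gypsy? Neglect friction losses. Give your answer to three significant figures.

304 N·m

Gear mesh: ratio = 128/33 = 3.8788; torque at shaft II = 59.28 × 3.8788 = 229.93 N·m.
Chain: ratio = 37/28 = 1.3214; torque at the gypsy = 229.93 × 1.3214 = 303.84 N·m.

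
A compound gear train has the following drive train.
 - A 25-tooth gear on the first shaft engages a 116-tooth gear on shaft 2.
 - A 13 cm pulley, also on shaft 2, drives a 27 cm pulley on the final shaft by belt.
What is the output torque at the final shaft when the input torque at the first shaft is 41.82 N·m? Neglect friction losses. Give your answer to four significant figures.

403.0 N·m

After the gear mesh (116/25): 41.82 × 4.64 = 194.04 N·m
After the belt (27/13): 194.04 × 2.0769 = 403.02 N·m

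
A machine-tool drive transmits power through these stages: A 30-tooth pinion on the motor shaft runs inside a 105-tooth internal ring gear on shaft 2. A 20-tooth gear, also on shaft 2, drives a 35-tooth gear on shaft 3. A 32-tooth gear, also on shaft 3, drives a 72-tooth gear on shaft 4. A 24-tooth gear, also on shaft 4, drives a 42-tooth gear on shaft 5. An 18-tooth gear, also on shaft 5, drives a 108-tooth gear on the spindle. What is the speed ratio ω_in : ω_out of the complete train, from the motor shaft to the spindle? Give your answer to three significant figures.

145

Each stage contributes driven/driver: internal gear 105/30 = 3.5, gear mesh 35/20 = 1.75, gear mesh 72/32 = 2.25, gear mesh 42/24 = 1.75, gear mesh 108/18 = 6.
Overall: 3.5 × 1.75 × 2.25 × 1.75 × 6 = 144.7.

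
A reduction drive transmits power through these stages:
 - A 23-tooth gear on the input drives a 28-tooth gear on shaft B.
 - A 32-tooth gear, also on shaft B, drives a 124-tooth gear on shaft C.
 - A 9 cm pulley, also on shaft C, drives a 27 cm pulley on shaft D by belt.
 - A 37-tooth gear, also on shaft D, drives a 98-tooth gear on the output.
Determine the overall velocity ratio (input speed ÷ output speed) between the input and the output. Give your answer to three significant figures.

Each stage contributes driven/driver: gear mesh 28/23 = 1.2174, gear mesh 124/32 = 3.875, belt 27/9 = 3, gear mesh 98/37 = 2.6486.
Overall: 1.2174 × 3.875 × 3 × 2.6486 = 37.484.

37.5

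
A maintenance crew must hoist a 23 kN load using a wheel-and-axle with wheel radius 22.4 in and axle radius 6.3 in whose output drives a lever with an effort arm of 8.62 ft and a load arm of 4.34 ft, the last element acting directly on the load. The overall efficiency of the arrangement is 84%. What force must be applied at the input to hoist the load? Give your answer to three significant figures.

Wheel-and-axle MA = R/r = 22.4/6.3 = 3.5556.
Lever MA = effort arm / load arm = 8.62/4.34 = 1.9862.
Combined ideal MA = 3.5556 × 1.9862 = 7.062.
Actual MA = 7.062 × 0.84 = 5.932.
Effort = load / actual MA = 23 / 5.932 = 3.8772 kN.

3.88 kN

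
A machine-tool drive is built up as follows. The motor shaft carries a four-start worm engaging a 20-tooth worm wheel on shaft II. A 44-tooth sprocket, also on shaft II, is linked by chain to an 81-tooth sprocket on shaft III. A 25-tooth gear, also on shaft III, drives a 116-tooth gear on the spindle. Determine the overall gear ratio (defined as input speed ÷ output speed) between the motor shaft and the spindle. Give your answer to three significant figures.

Each stage contributes driven/driver: worm 20/4 = 5, chain 81/44 = 1.8409, gear mesh 116/25 = 4.64.
Overall: 5 × 1.8409 × 4.64 = 42.709.

42.7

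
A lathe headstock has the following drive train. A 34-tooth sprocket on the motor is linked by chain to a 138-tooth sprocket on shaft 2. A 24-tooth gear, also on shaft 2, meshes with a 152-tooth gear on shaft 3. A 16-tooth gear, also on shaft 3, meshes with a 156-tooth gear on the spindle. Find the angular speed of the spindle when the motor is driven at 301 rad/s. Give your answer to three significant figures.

1.20 rad/s

chain 138/34 = 4.0588 → 301/4.0588 = 74.159 rad/s
gear mesh 152/24 = 6.3333 → 74.159/6.3333 = 11.709 rad/s
gear mesh 156/16 = 9.75 → 11.709/9.75 = 1.201 rad/s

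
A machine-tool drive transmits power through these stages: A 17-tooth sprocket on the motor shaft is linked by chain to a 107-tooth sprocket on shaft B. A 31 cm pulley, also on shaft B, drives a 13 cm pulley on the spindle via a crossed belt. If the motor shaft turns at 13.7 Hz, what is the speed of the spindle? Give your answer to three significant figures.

chain 107/17 = 6.2941 → 13.7/6.2941 = 2.1766 Hz
belt 13/31 = 0.41935 → 2.1766/0.41935 = 5.1904 Hz

5.19 Hz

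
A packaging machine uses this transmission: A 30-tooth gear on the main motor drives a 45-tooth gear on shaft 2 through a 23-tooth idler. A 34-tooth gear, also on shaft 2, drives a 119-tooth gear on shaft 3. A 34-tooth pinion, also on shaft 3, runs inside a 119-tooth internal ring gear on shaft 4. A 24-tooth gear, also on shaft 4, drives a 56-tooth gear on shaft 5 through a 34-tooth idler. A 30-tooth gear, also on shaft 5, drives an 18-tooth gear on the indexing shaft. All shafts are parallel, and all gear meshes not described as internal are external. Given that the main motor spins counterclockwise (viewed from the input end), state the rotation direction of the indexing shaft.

the main motor → shaft 2: driver → idler → driven is 2 external meshes, 2 reversals → CCW.
shaft 2 → shaft 3: external mesh, 1 reversal → CW.
shaft 3 → shaft 4: internal mesh, same direction → CW.
shaft 4 → shaft 5: driver → idler → driven is 2 external meshes, 2 reversals → CW.
shaft 5 → the indexing shaft: external mesh, 1 reversal → CCW.
6 reversals in total — an even number — so the indexing shaft turns the same way as the main motor.

counterclockwise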